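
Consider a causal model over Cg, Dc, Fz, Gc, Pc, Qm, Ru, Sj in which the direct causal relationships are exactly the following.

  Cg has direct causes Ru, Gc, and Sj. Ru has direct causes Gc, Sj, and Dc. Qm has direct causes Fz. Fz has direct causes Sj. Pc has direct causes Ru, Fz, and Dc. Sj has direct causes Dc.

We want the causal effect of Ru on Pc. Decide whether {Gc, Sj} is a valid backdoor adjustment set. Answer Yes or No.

No

Backdoor paths from Ru to Pc (paths whose first edge points into Ru):
  P1: Ru <- Dc -> Sj -> Fz -> Pc
  P2: Ru <- Dc -> Pc
  P3: Ru <- Gc -> Cg <- Sj <- Dc -> Pc
  P4: Ru <- Gc -> Cg <- Sj -> Fz -> Pc
  P5: Ru <- Sj <- Dc -> Pc
  P6: Ru <- Sj -> Fz -> Pc
Condition 1 (no descendant of Ru in the set): holds — descendants of Ru are {Cg, Pc}; none are in {Gc, Sj}.
Condition 2 (every backdoor path blocked by {Gc, Sj}):
  P1: blocked at chain node Sj ∈ conditioning set.
  P2: open — no interior node is in the conditioning set.
  P3: blocked at fork node Gc ∈ conditioning set.
  P4: blocked at fork node Gc ∈ conditioning set.
  P5: blocked at chain node Sj ∈ conditioning set.
  P6: blocked at fork node Sj ∈ conditioning set.
{Gc, Sj} does not satisfy the backdoor criterion.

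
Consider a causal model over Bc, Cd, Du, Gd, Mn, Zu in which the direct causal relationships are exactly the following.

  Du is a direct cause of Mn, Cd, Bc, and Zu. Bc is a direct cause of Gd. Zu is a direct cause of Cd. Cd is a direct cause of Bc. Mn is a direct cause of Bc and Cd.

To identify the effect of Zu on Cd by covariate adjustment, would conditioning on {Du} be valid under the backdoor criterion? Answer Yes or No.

Yes

Backdoor paths from Zu to Cd (paths whose first edge points into Zu):
  P1: Zu <- Du -> Mn -> Cd
  P2: Zu <- Du -> Mn -> Bc <- Cd
  P3: Zu <- Du -> Cd
  P4: Zu <- Du -> Bc <- Mn -> Cd
  P5: Zu <- Du -> Bc <- Cd
Condition 1 (no descendant of Zu in the set): holds — descendants of Zu are {Bc, Cd, Gd}; none are in {Du}.
Condition 2 (every backdoor path blocked by {Du}):
  P1: blocked at fork node Du ∈ conditioning set.
  P2: blocked at fork node Du ∈ conditioning set.
  P3: blocked at fork node Du ∈ conditioning set.
  P4: blocked at fork node Du ∈ conditioning set.
  P5: blocked at fork node Du ∈ conditioning set.
{Du} satisfies the backdoor criterion.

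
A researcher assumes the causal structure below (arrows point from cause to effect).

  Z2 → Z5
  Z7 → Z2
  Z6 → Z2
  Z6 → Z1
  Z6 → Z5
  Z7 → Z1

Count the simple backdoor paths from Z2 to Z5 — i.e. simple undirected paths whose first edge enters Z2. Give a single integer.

2

A backdoor path from Z2 to Z5 is any simple undirected path whose first edge points into Z2 (i.e. leaves Z2 via a parent).
Parents of Z2: {Z6, Z7}.
Enumerating:
  P1: Z2 <- Z6 -> Z5
  P2: Z2 <- Z7 -> Z1 <- Z6 -> Z5
That exhausts the simple backdoor paths. Count: 2.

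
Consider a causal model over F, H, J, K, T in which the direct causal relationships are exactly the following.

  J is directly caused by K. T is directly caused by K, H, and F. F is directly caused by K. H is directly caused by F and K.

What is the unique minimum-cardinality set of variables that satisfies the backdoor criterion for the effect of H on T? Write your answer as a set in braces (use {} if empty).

Variables eligible for adjustment (non-descendants of H, excluding H and T): {F, J, K}.
Backdoor paths from H to T:
  P1: H <- K -> F -> T
  P2: H <- K -> T
  P3: H <- F <- K -> T
  P4: H <- F -> T
The empty set is not sufficient: P1 (H <- K -> F -> T) has no collider blocking it and no conditioned non-collider, so it is open.
Try {F, K}:
  P1: blocked at fork node K ∈ conditioning set.
  P2: blocked at fork node K ∈ conditioning set.
  P3: blocked at chain node F ∈ conditioning set.
  P4: blocked at fork node F ∈ conditioning set.
{F, K} contains no descendant of H and blocks every backdoor path.
Every element of {F, K} is needed (dropping F leaves P4 open; dropping K leaves P2 open), so no proper subset is valid.
Among all size-2 subsets of the eligible variables, only {F, K} blocks every backdoor path, so it is the unique smallest valid adjustment set.

{F, K}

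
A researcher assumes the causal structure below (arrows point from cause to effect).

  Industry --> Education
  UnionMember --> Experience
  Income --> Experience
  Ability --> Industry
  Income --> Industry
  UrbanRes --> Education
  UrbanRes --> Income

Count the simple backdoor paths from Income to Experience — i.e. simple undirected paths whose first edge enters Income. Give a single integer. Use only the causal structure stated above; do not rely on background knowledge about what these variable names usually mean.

0

A backdoor path from Income to Experience is any simple undirected path whose first edge points into Income (i.e. leaves Income via a parent).
Parents of Income: {UrbanRes}.
No simple path from any parent of Income reaches Experience without revisiting Income, so there are no backdoor paths.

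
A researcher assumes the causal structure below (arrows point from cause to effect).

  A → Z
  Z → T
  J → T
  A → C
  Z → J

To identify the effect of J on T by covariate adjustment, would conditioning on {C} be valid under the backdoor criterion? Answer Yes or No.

No

Backdoor paths from J to T (paths whose first edge points into J):
  P1: J <- Z -> T
Condition 1 (no descendant of J in the set): holds — descendants of J are {T}; none are in {C}.
Condition 2 (every backdoor path blocked by {C}):
  P1: open — no interior node is in the conditioning set.
{C} does not satisfy the backdoor criterion.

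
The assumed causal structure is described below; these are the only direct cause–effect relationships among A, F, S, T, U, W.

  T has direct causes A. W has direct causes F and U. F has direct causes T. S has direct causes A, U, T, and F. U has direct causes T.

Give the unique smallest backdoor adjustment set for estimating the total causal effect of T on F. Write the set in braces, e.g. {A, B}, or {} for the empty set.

{}

Variables eligible for adjustment (non-descendants of T, excluding T and F): {A}.
Backdoor paths from T to F:
  P1: T <- A -> S <- U -> W <- F
  P2: T <- A -> S <- F
Each backdoor path contains an unconditioned collider, so every path is already blocked with the empty conditioning set:
  P1: blocked at collider S (neither it nor any descendant is in the conditioning set).
  P2: blocked at collider S (neither it nor any descendant is in the conditioning set).
The empty set is therefore the unique smallest valid set.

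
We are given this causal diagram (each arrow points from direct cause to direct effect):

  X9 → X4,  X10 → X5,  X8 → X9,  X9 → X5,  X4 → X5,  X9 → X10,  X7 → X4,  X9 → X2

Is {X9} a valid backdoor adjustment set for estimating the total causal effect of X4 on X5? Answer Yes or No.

Yes

Backdoor paths from X4 to X5 (paths whose first edge points into X4):
  P1: X4 <- X9 -> X10 -> X5
  P2: X4 <- X9 -> X5
Condition 1 (no descendant of X4 in the set): holds — descendants of X4 are {X5}; none are in {X9}.
Condition 2 (every backdoor path blocked by {X9}):
  P1: blocked at fork node X9 ∈ conditioning set.
  P2: blocked at fork node X9 ∈ conditioning set.
{X9} satisfies the backdoor criterion.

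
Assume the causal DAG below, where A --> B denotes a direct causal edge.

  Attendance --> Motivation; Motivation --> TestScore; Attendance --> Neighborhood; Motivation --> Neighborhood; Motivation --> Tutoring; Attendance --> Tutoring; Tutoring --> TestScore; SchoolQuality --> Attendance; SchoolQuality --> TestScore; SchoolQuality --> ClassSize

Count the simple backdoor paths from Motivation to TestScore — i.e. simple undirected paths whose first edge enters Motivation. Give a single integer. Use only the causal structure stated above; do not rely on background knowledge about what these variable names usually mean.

2

A backdoor path from Motivation to TestScore is any simple undirected path whose first edge points into Motivation (i.e. leaves Motivation via a parent).
Parents of Motivation: {Attendance}.
Enumerating:
  P1: Motivation <- Attendance <- SchoolQuality -> TestScore
  P2: Motivation <- Attendance -> Tutoring -> TestScore
That exhausts the simple backdoor paths. Count: 2.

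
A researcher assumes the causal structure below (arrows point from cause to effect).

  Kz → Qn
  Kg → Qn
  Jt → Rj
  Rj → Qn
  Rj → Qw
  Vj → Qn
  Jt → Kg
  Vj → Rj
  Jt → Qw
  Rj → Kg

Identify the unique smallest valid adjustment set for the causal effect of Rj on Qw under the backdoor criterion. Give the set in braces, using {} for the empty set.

Variables eligible for adjustment (non-descendants of Rj, excluding Rj and Qw): {Jt, Kz, Vj}.
Backdoor paths from Rj to Qw:
  P1: Rj <- Vj -> Qn <- Kg <- Jt -> Qw
  P2: Rj <- Jt -> Qw
The empty set is not sufficient: P2 (Rj <- Jt -> Qw) has no collider blocking it and no conditioned non-collider, so it is open.
Try {Jt}:
  P1: blocked at collider Qn (neither it nor any descendant is in the conditioning set).
  P2: blocked at fork node Jt ∈ conditioning set.
{Jt} contains no descendant of Rj and blocks every backdoor path.
No other singleton works — e.g. {Vj} leaves P2 open — so {Jt} is the unique smallest valid adjustment set.

{Jt}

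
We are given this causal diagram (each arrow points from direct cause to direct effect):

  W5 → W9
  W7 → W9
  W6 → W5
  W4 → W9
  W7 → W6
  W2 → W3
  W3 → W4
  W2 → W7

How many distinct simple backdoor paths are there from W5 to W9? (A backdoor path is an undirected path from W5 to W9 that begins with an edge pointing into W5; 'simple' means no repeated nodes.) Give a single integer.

A backdoor path from W5 to W9 is any simple undirected path whose first edge points into W5 (i.e. leaves W5 via a parent).
Parents of W5: {W6}.
Enumerating:
  P1: W5 <- W6 <- W7 <- W2 -> W3 -> W4 -> W9
  P2: W5 <- W6 <- W7 -> W9
That exhausts the simple backdoor paths. Count: 2.

2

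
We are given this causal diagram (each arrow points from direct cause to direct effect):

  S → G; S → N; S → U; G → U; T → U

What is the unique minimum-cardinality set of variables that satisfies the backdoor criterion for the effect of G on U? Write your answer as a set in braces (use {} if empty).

{S}

Variables eligible for adjustment (non-descendants of G, excluding G and U): {N, S, T}.
Backdoor paths from G to U:
  P1: G <- S -> U
The empty set is not sufficient: P1 (G <- S -> U) has no collider blocking it and no conditioned non-collider, so it is open.
Try {S}:
  P1: blocked at fork node S ∈ conditioning set.
{S} contains no descendant of G and blocks every backdoor path.
No other singleton works — e.g. {T} leaves P1 open — so {S} is the unique smallest valid adjustment set.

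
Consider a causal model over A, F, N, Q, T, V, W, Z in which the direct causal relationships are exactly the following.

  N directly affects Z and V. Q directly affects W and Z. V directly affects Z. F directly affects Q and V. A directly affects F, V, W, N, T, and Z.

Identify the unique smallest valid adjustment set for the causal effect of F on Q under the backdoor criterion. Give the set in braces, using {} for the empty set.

{}

Variables eligible for adjustment (non-descendants of F, excluding F and Q): {A, N, T}.
Backdoor paths from F to Q:
  P1: F <- A -> N -> V -> Z <- Q
  P2: F <- A -> N -> Z <- Q
  P3: F <- A -> V <- N -> Z <- Q
  P4: F <- A -> V -> Z <- Q
  P5: F <- A -> W <- Q
  P6: F <- A -> Z <- Q
Each backdoor path contains an unconditioned collider, so every path is already blocked with the empty conditioning set:
  P1: blocked at collider Z (neither it nor any descendant is in the conditioning set).
  P2: blocked at collider Z (neither it nor any descendant is in the conditioning set).
  P3: blocked at collider V (neither it nor any descendant is in the conditioning set).
  P4: blocked at collider Z (neither it nor any descendant is in the conditioning set).
  P5: blocked at collider W (neither it nor any descendant is in the conditioning set).
  P6: blocked at collider Z (neither it nor any descendant is in the conditioning set).
The empty set is therefore the unique smallest valid set.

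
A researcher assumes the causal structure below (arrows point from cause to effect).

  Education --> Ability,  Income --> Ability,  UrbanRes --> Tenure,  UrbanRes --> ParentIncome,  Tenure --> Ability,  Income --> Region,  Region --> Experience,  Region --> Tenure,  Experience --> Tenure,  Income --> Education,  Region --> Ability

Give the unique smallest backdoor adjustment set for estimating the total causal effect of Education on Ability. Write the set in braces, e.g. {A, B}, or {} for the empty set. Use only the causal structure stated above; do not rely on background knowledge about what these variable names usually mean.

{Income}

Variables eligible for adjustment (non-descendants of Education, excluding Education and Ability): {Experience, Income, ParentIncome, Region, Tenure, UrbanRes}.
Backdoor paths from Education to Ability:
  P1: Education <- Income -> Region -> Experience -> Tenure -> Ability
  P2: Education <- Income -> Region -> Tenure -> Ability
  P3: Education <- Income -> Region -> Ability
  P4: Education <- Income -> Ability
The empty set is not sufficient: P1 (Education <- Income -> Region -> Experience -> Tenure -> Ability) has no collider blocking it and no conditioned non-collider, so it is open.
Try {Income}:
  P1: blocked at fork node Income ∈ conditioning set.
  P2: blocked at fork node Income ∈ conditioning set.
  P3: blocked at fork node Income ∈ conditioning set.
  P4: blocked at fork node Income ∈ conditioning set.
{Income} contains no descendant of Education and blocks every backdoor path.
No other singleton works — e.g. {UrbanRes} leaves P1 open — so {Income} is the unique smallest valid adjustment set.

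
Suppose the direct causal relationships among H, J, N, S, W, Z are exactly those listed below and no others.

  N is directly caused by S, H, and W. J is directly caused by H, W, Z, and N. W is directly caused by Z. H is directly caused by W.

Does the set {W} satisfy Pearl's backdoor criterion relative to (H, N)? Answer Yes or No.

Backdoor paths from H to N (paths whose first edge points into H):
  P1: H <- W <- Z -> J <- N
  P2: H <- W -> N
  P3: H <- W -> J <- N
Condition 1 (no descendant of H in the set): holds — descendants of H are {J, N}; none are in {W}.
Condition 2 (every backdoor path blocked by {W}):
  P1: blocked at chain node W ∈ conditioning set.
  P2: blocked at fork node W ∈ conditioning set.
  P3: blocked at fork node W ∈ conditioning set.
{W} satisfies the backdoor criterion.

Yes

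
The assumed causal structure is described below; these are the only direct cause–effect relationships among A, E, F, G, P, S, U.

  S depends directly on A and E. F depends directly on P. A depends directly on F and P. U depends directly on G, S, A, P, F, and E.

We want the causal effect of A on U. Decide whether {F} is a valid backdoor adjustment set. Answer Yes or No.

Backdoor paths from A to U (paths whose first edge points into A):
  P1: A <- P -> F -> U
  P2: A <- P -> U
  P3: A <- F <- P -> U
  P4: A <- F -> U
Condition 1 (no descendant of A in the set): holds — descendants of A are {S, U}; none are in {F}.
Condition 2 (every backdoor path blocked by {F}):
  P1: blocked at chain node F ∈ conditioning set.
  P2: open — no interior node is in the conditioning set.
  P3: blocked at chain node F ∈ conditioning set.
  P4: blocked at fork node F ∈ conditioning set.
{F} does not satisfy the backdoor criterion.

No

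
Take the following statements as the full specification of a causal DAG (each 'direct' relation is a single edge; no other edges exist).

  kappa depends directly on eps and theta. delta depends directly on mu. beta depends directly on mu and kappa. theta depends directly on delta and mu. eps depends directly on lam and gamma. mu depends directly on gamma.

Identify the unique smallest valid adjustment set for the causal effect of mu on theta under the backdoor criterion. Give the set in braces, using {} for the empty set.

Variables eligible for adjustment (non-descendants of mu, excluding mu and theta): {eps, gamma, lam}.
Backdoor paths from mu to theta:
  P1: mu <- gamma -> eps -> kappa <- theta
Each backdoor path contains an unconditioned collider, so every path is already blocked with the empty conditioning set:
  P1: blocked at collider kappa (neither it nor any descendant is in the conditioning set).
The empty set is therefore the unique smallest valid set.

{}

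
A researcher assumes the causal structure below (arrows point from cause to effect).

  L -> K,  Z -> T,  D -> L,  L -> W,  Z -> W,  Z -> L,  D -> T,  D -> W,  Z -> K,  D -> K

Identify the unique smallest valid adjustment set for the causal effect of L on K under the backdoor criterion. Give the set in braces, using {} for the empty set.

Variables eligible for adjustment (non-descendants of L, excluding L and K): {D, T, Z}.
Backdoor paths from L to K:
  P1: L <- Z -> K
  P2: L <- Z -> W <- D -> K
  P3: L <- Z -> T <- D -> K
  P4: L <- D -> K
  P5: L <- D -> W <- Z -> K
  P6: L <- D -> T <- Z -> K
The empty set is not sufficient: P1 (L <- Z -> K) has no collider blocking it and no conditioned non-collider, so it is open.
Try {D, Z}:
  P1: blocked at fork node Z ∈ conditioning set.
  P2: blocked at fork node Z ∈ conditioning set.
  P3: blocked at fork node Z ∈ conditioning set.
  P4: blocked at fork node D ∈ conditioning set.
  P5: blocked at fork node D ∈ conditioning set.
  P6: blocked at fork node D ∈ conditioning set.
{D, Z} contains no descendant of L and blocks every backdoor path.
Every element of {D, Z} is needed (dropping D leaves P4 open; dropping Z leaves P1 open), so no proper subset is valid.
Among all size-2 subsets of the eligible variables, only {D, Z} blocks every backdoor path, so it is the unique smallest valid adjustment set.

{D, Z}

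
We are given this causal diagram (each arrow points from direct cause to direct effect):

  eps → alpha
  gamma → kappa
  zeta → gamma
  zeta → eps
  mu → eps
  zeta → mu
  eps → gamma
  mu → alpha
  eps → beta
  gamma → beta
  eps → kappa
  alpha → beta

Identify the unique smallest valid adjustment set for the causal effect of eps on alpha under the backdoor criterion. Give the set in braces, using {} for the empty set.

Variables eligible for adjustment (non-descendants of eps, excluding eps and alpha): {mu, zeta}.
Backdoor paths from eps to alpha:
  P1: eps <- zeta -> mu -> alpha
  P2: eps <- zeta -> gamma -> beta <- alpha
  P3: eps <- mu <- zeta -> gamma -> beta <- alpha
  P4: eps <- mu -> alpha
The empty set is not sufficient: P1 (eps <- zeta -> mu -> alpha) has no collider blocking it and no conditioned non-collider, so it is open.
Try {mu}:
  P1: blocked at chain node mu ∈ conditioning set.
  P2: blocked at collider beta (neither it nor any descendant is in the conditioning set).
  P3: blocked at chain node mu ∈ conditioning set.
  P4: blocked at fork node mu ∈ conditioning set.
{mu} contains no descendant of eps and blocks every backdoor path.
No other singleton works — e.g. {zeta} leaves P4 open — so {mu} is the unique smallest valid adjustment set.

{mu}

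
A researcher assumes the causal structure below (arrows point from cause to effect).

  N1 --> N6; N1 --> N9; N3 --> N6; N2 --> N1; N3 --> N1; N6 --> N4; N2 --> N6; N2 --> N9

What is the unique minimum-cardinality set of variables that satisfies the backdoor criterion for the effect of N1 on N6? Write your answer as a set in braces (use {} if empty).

Variables eligible for adjustment (non-descendants of N1, excluding N1 and N6): {N2, N3}.
Backdoor paths from N1 to N6:
  P1: N1 <- N3 -> N6
  P2: N1 <- N2 -> N6
The empty set is not sufficient: P1 (N1 <- N3 -> N6) has no collider blocking it and no conditioned non-collider, so it is open.
Try {N2, N3}:
  P1: blocked at fork node N3 ∈ conditioning set.
  P2: blocked at fork node N2 ∈ conditioning set.
{N2, N3} contains no descendant of N1 and blocks every backdoor path.
Every element of {N2, N3} is needed (dropping N2 leaves P2 open; dropping N3 leaves P1 open), so no proper subset is valid.
Among all size-2 subsets of the eligible variables, only {N2, N3} blocks every backdoor path, so it is the unique smallest valid adjustment set.

{N2, N3}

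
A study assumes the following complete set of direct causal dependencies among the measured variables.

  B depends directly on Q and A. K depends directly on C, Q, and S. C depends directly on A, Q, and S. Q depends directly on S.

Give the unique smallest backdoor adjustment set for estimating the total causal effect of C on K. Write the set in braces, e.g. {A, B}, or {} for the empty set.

{Q, S}

Variables eligible for adjustment (non-descendants of C, excluding C and K): {A, B, Q, S}.
Backdoor paths from C to K:
  P1: C <- S -> Q -> K
  P2: C <- S -> K
  P3: C <- A -> B <- Q <- S -> K
  P4: C <- A -> B <- Q -> K
  P5: C <- Q <- S -> K
  P6: C <- Q -> K
The empty set is not sufficient: P1 (C <- S -> Q -> K) has no collider blocking it and no conditioned non-collider, so it is open.
Try {Q, S}:
  P1: blocked at fork node S ∈ conditioning set.
  P2: blocked at fork node S ∈ conditioning set.
  P3: blocked at collider B (neither it nor any descendant is in the conditioning set).
  P4: blocked at collider B (neither it nor any descendant is in the conditioning set).
  P5: blocked at chain node Q ∈ conditioning set.
  P6: blocked at fork node Q ∈ conditioning set.
{Q, S} contains no descendant of C and blocks every backdoor path.
Every element of {Q, S} is needed (dropping Q leaves P6 open; dropping S leaves P2 open), so no proper subset is valid.
Among all size-2 subsets of the eligible variables, only {Q, S} blocks every backdoor path, so it is the unique smallest valid adjustment set.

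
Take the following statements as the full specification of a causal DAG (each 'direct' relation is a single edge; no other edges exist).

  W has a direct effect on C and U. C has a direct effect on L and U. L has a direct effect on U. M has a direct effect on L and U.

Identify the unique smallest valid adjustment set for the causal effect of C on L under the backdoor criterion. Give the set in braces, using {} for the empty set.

{}

Variables eligible for adjustment (non-descendants of C, excluding C and L): {M, W}.
Backdoor paths from C to L:
  P1: C <- W -> U <- M -> L
  P2: C <- W -> U <- L
Each backdoor path contains an unconditioned collider, so every path is already blocked with the empty conditioning set:
  P1: blocked at collider U (neither it nor any descendant is in the conditioning set).
  P2: blocked at collider U (neither it nor any descendant is in the conditioning set).
The empty set is therefore the unique smallest valid set.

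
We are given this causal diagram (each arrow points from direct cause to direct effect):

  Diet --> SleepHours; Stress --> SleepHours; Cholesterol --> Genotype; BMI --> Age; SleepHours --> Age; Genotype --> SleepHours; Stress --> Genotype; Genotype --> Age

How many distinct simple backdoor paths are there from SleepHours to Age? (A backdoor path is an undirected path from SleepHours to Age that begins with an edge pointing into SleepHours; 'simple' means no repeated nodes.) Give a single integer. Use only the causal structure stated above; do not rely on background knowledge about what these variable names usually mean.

2

A backdoor path from SleepHours to Age is any simple undirected path whose first edge points into SleepHours (i.e. leaves SleepHours via a parent).
Parents of SleepHours: {Diet, Genotype, Stress}.
Enumerating:
  P1: SleepHours <- Stress -> Genotype -> Age
  P2: SleepHours <- Genotype -> Age
That exhausts the simple backdoor paths. Count: 2.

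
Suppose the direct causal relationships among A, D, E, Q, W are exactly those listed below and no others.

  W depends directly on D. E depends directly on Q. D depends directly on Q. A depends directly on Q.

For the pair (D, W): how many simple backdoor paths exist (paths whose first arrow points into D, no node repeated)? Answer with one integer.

A backdoor path from D to W is any simple undirected path whose first edge points into D (i.e. leaves D via a parent).
Parents of D: {Q}.
No simple path from any parent of D reaches W without revisiting D, so there are no backdoor paths.

0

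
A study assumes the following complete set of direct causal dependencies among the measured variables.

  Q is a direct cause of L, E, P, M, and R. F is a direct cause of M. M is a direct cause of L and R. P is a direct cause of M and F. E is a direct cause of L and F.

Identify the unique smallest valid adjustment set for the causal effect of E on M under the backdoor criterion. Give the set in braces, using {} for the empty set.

Variables eligible for adjustment (non-descendants of E, excluding E and M): {P, Q}.
Backdoor paths from E to M:
  P1: E <- Q -> P -> F -> M
  P2: E <- Q -> P -> M
  P3: E <- Q -> M
  P4: E <- Q -> R <- M
  P5: E <- Q -> L <- M
The empty set is not sufficient: P1 (E <- Q -> P -> F -> M) has no collider blocking it and no conditioned non-collider, so it is open.
Try {Q}:
  P1: blocked at fork node Q ∈ conditioning set.
  P2: blocked at fork node Q ∈ conditioning set.
  P3: blocked at fork node Q ∈ conditioning set.
  P4: blocked at fork node Q ∈ conditioning set.
  P5: blocked at fork node Q ∈ conditioning set.
{Q} contains no descendant of E and blocks every backdoor path.
No other singleton works — e.g. {P} leaves P3 open — so {Q} is the unique smallest valid adjustment set.

{Q}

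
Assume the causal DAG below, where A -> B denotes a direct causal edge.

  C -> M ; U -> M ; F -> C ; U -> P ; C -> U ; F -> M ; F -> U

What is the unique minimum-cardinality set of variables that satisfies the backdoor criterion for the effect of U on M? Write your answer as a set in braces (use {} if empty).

Variables eligible for adjustment (non-descendants of U, excluding U and M): {C, F}.
Backdoor paths from U to M:
  P1: U <- F -> C -> M
  P2: U <- F -> M
  P3: U <- C <- F -> M
  P4: U <- C -> M
The empty set is not sufficient: P1 (U <- F -> C -> M) has no collider blocking it and no conditioned non-collider, so it is open.
Try {C, F}:
  P1: blocked at fork node F ∈ conditioning set.
  P2: blocked at fork node F ∈ conditioning set.
  P3: blocked at chain node C ∈ conditioning set.
  P4: blocked at fork node C ∈ conditioning set.
{C, F} contains no descendant of U and blocks every backdoor path.
Every element of {C, F} is needed (dropping C leaves P4 open; dropping F leaves P2 open), so no proper subset is valid.
Among all size-2 subsets of the eligible variables, only {C, F} blocks every backdoor path, so it is the unique smallest valid adjustment set.

{C, F}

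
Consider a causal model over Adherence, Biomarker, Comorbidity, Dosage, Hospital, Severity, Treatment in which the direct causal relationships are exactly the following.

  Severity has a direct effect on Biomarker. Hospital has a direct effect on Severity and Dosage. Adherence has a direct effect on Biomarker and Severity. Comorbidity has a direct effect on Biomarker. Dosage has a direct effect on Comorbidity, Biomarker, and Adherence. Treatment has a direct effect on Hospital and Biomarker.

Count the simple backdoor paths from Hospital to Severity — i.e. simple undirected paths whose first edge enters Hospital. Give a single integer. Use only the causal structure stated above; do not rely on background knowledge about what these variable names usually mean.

A backdoor path from Hospital to Severity is any simple undirected path whose first edge points into Hospital (i.e. leaves Hospital via a parent).
Parents of Hospital: {Treatment}.
Enumerating:
  P1: Hospital <- Treatment -> Biomarker <- Dosage -> Adherence -> Severity
  P2: Hospital <- Treatment -> Biomarker <- Comorbidity <- Dosage -> Adherence -> Severity
  P3: Hospital <- Treatment -> Biomarker <- Adherence -> Severity
  P4: Hospital <- Treatment -> Biomarker <- Severity
That exhausts the simple backdoor paths. Count: 4.

4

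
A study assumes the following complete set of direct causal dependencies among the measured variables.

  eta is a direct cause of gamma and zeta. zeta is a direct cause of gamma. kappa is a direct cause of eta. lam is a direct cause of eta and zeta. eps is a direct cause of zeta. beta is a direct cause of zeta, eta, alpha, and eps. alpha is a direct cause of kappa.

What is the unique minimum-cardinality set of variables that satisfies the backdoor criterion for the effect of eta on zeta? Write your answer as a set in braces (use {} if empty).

{beta, lam}

Variables eligible for adjustment (non-descendants of eta, excluding eta and zeta): {alpha, beta, eps, kappa, lam}.
Backdoor paths from eta to zeta:
  P1: eta <- beta -> eps -> zeta
  P2: eta <- beta -> zeta
  P3: eta <- lam -> zeta
  P4: eta <- kappa <- alpha <- beta -> eps -> zeta
  P5: eta <- kappa <- alpha <- beta -> zeta
The empty set is not sufficient: P1 (eta <- beta -> eps -> zeta) has no collider blocking it and no conditioned non-collider, so it is open.
Try {beta, lam}:
  P1: blocked at fork node beta ∈ conditioning set.
  P2: blocked at fork node beta ∈ conditioning set.
  P3: blocked at fork node lam ∈ conditioning set.
  P4: blocked at fork node beta ∈ conditioning set.
  P5: blocked at fork node beta ∈ conditioning set.
{beta, lam} contains no descendant of eta and blocks every backdoor path.
Every element of {beta, lam} is needed (dropping beta leaves P1 open; dropping lam leaves P3 open), so no proper subset is valid.
Among all size-2 subsets of the eligible variables, only {beta, lam} blocks every backdoor path, so it is the unique smallest valid adjustment set.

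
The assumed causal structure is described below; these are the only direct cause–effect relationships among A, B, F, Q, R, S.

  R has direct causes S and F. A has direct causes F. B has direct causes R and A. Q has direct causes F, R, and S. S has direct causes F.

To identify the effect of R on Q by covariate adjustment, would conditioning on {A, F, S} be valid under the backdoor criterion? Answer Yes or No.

Backdoor paths from R to Q (paths whose first edge points into R):
  P1: R <- F -> S -> Q
  P2: R <- F -> Q
  P3: R <- S <- F -> Q
  P4: R <- S -> Q
Condition 1 (no descendant of R in the set): holds — descendants of R are {B, Q}; none are in {A, F, S}.
Condition 2 (every backdoor path blocked by {A, F, S}):
  P1: blocked at fork node F ∈ conditioning set.
  P2: blocked at fork node F ∈ conditioning set.
  P3: blocked at chain node S ∈ conditioning set.
  P4: blocked at fork node S ∈ conditioning set.
{A, F, S} satisfies the backdoor criterion.

Yes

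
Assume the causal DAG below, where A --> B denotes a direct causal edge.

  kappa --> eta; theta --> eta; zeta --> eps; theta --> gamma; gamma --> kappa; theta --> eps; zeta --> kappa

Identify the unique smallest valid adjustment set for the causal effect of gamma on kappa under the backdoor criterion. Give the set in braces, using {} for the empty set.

Variables eligible for adjustment (non-descendants of gamma, excluding gamma and kappa): {eps, theta, zeta}.
Backdoor paths from gamma to kappa:
  P1: gamma <- theta -> eps <- zeta -> kappa
  P2: gamma <- theta -> eta <- kappa
Each backdoor path contains an unconditioned collider, so every path is already blocked with the empty conditioning set:
  P1: blocked at collider eps (neither it nor any descendant is in the conditioning set).
  P2: blocked at collider eta (neither it nor any descendant is in the conditioning set).
The empty set is therefore the unique smallest valid set.

{}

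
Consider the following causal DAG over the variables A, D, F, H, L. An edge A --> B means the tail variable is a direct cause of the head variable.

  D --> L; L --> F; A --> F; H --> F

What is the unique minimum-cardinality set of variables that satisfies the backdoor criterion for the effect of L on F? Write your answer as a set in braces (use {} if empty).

Variables eligible for adjustment (non-descendants of L, excluding L and F): {A, D, H}.
Backdoor paths from L to F:
  (none)
With no backdoor paths the empty set already satisfies the criterion, and it is trivially minimal.

{}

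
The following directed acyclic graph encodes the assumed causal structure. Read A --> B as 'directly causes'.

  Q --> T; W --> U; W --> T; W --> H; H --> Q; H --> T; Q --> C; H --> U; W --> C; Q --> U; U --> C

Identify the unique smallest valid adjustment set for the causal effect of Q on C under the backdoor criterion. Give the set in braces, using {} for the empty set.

{H}

Variables eligible for adjustment (non-descendants of Q, excluding Q and C): {H, W}.
Backdoor paths from Q to C:
  P1: Q <- H <- W -> U -> C
  P2: Q <- H <- W -> C
  P3: Q <- H -> U <- W -> C
  P4: Q <- H -> U -> C
  P5: Q <- H -> T <- W -> U -> C
  P6: Q <- H -> T <- W -> C
The empty set is not sufficient: P1 (Q <- H <- W -> U -> C) has no collider blocking it and no conditioned non-collider, so it is open.
Try {H}:
  P1: blocked at chain node H ∈ conditioning set.
  P2: blocked at chain node H ∈ conditioning set.
  P3: blocked at fork node H ∈ conditioning set.
  P4: blocked at fork node H ∈ conditioning set.
  P5: blocked at fork node H ∈ conditioning set.
  P6: blocked at fork node H ∈ conditioning set.
{H} contains no descendant of Q and blocks every backdoor path.
No other singleton works — e.g. {W} leaves P4 open — so {H} is the unique smallest valid adjustment set.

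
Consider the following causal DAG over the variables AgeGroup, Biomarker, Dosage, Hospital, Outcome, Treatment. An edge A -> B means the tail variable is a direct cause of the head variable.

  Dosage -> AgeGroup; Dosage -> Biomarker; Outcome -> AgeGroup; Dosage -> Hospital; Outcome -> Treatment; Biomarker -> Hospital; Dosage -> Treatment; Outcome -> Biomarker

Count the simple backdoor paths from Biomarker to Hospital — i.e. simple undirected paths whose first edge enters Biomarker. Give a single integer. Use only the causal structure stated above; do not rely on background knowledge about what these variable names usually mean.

3

A backdoor path from Biomarker to Hospital is any simple undirected path whose first edge points into Biomarker (i.e. leaves Biomarker via a parent).
Parents of Biomarker: {Dosage, Outcome}.
Enumerating:
  P1: Biomarker <- Dosage -> Hospital
  P2: Biomarker <- Outcome -> Treatment <- Dosage -> Hospital
  P3: Biomarker <- Outcome -> AgeGroup <- Dosage -> Hospital
That exhausts the simple backdoor paths. Count: 3.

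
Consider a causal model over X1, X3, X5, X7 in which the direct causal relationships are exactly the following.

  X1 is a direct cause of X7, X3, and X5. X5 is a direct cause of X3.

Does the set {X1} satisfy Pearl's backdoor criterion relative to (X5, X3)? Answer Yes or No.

Yes

Backdoor paths from X5 to X3 (paths whose first edge points into X5):
  P1: X5 <- X1 -> X3
Condition 1 (no descendant of X5 in the set): holds — descendants of X5 are {X3}; none are in {X1}.
Condition 2 (every backdoor path blocked by {X1}):
  P1: blocked at fork node X1 ∈ conditioning set.
{X1} satisfies the backdoor criterion.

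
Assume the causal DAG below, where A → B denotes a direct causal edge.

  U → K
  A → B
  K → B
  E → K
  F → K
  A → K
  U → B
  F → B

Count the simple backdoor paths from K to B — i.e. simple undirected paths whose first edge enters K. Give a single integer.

A backdoor path from K to B is any simple undirected path whose first edge points into K (i.e. leaves K via a parent).
Parents of K: {A, E, F, U}.
Enumerating:
  P1: K <- A -> B
  P2: K <- U -> B
  P3: K <- F -> B
That exhausts the simple backdoor paths. Count: 3.

3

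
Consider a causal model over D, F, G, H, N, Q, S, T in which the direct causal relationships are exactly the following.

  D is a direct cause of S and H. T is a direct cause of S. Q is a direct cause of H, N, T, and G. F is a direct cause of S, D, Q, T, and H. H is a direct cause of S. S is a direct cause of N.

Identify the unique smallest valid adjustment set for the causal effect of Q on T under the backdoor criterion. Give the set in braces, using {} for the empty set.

Variables eligible for adjustment (non-descendants of Q, excluding Q and T): {D, F}.
Backdoor paths from Q to T:
  P1: Q <- F -> D -> H -> S <- T
  P2: Q <- F -> D -> S <- T
  P3: Q <- F -> H <- D -> S <- T
  P4: Q <- F -> H -> S <- T
  P5: Q <- F -> T
  P6: Q <- F -> S <- T
The empty set is not sufficient: P5 (Q <- F -> T) has no collider blocking it and no conditioned non-collider, so it is open.
Try {F}:
  P1: blocked at fork node F ∈ conditioning set.
  P2: blocked at fork node F ∈ conditioning set.
  P3: blocked at fork node F ∈ conditioning set.
  P4: blocked at fork node F ∈ conditioning set.
  P5: blocked at fork node F ∈ conditioning set.
  P6: blocked at fork node F ∈ conditioning set.
{F} contains no descendant of Q and blocks every backdoor path.
No other singleton works — e.g. {D} leaves P5 open — so {F} is the unique smallest valid adjustment set.

{F}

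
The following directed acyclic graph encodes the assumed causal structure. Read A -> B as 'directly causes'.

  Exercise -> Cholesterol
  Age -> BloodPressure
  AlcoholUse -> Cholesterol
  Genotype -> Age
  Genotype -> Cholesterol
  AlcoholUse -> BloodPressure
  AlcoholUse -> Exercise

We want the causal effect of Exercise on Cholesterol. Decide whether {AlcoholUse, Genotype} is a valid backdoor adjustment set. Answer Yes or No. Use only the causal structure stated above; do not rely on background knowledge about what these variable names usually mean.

Backdoor paths from Exercise to Cholesterol (paths whose first edge points into Exercise):
  P1: Exercise <- AlcoholUse -> Cholesterol
  P2: Exercise <- AlcoholUse -> BloodPressure <- Age <- Genotype -> Cholesterol
Condition 1 (no descendant of Exercise in the set): holds — descendants of Exercise are {Cholesterol}; none are in {AlcoholUse, Genotype}.
Condition 2 (every backdoor path blocked by {AlcoholUse, Genotype}):
  P1: blocked at fork node AlcoholUse ∈ conditioning set.
  P2: blocked at fork node AlcoholUse ∈ conditioning set.
{AlcoholUse, Genotype} satisfies the backdoor criterion.

Yes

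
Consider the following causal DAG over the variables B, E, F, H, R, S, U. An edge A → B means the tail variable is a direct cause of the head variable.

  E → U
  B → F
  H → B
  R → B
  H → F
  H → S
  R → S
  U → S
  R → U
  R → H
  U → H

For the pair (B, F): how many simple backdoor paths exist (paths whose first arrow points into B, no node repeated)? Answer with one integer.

A backdoor path from B to F is any simple undirected path whose first edge points into B (i.e. leaves B via a parent).
Parents of B: {H, R}.
Enumerating:
  P1: B <- R -> U -> H -> F
  P2: B <- R -> U -> S <- H -> F
  P3: B <- R -> H -> F
  P4: B <- R -> S <- U -> H -> F
  P5: B <- R -> S <- H -> F
  P6: B <- H -> F
That exhausts the simple backdoor paths. Count: 6.

6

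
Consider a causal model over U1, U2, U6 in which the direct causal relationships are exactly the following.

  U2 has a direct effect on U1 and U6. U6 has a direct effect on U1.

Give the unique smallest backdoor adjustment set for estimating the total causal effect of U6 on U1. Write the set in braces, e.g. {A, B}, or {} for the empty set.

Variables eligible for adjustment (non-descendants of U6, excluding U6 and U1): {U2}.
Backdoor paths from U6 to U1:
  P1: U6 <- U2 -> U1
The empty set is not sufficient: P1 (U6 <- U2 -> U1) has no collider blocking it and no conditioned non-collider, so it is open.
Try {U2}:
  P1: blocked at fork node U2 ∈ conditioning set.
{U2} contains no descendant of U6 and blocks every backdoor path.
{U2} is the unique smallest valid adjustment set.

{U2}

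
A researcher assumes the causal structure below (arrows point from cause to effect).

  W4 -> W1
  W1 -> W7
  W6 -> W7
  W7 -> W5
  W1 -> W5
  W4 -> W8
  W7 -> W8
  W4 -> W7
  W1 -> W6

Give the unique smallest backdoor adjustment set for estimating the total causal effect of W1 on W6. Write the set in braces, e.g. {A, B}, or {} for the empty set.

{}

Variables eligible for adjustment (non-descendants of W1, excluding W1 and W6): {W4}.
Backdoor paths from W1 to W6:
  P1: W1 <- W4 -> W7 <- W6
  P2: W1 <- W4 -> W8 <- W7 <- W6
Each backdoor path contains an unconditioned collider, so every path is already blocked with the empty conditioning set:
  P1: blocked at collider W7 (neither it nor any descendant is in the conditioning set).
  P2: blocked at collider W8 (neither it nor any descendant is in the conditioning set).
The empty set is therefore the unique smallest valid set.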